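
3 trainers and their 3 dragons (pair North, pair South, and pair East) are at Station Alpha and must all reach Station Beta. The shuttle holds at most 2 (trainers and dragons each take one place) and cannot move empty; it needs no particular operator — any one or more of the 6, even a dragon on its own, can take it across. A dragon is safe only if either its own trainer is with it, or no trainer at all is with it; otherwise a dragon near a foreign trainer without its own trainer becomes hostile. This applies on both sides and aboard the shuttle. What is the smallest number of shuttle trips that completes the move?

Counting alone: each trip to Station Beta takes at most 2 across and each return brings at least 1 back, so after t trips out (and t−1 returns) at most 2t − (t−1) of the 6 are across; that first reaches 6 at t = 5, so at least 9 crossings are needed.
The safety rule pushes this higher. Following every safe sequence of crossings, the most of the 6 that can be at Station Beta as the shuttle arrives there on crossing 9 is 5 — never all 6.
So no plan with fewer than 11 crossings exists, and this one achieves 11:
1. dragon North and trainer North cross → Station Beta.
2. trainer North crosses ← Station Alpha.
3. dragon East and dragon South cross → Station Beta.
4. dragon North crosses ← Station Alpha.
5. trainer East and trainer South cross → Station Beta.
6. dragon South and trainer South cross ← Station Alpha.
7. trainer North and trainer South cross → Station Beta.
8. dragon East crosses ← Station Alpha.
9. dragon North and dragon South cross → Station Beta.
10. trainer East crosses ← Station Alpha.
11. dragon East and trainer East cross → Station Beta.

11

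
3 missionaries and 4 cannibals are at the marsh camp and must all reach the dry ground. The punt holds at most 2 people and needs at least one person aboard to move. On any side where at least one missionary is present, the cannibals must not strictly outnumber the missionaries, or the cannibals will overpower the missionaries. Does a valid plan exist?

No

The cannibals already outnumber the missionaries at the marsh camp before anyone moves, so the starting position itself is disallowed.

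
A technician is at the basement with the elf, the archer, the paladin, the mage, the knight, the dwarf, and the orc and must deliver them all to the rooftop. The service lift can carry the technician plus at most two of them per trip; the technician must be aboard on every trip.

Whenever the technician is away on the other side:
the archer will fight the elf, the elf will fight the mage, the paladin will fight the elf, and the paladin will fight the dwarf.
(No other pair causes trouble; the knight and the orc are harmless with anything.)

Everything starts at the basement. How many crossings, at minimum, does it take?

7

Counting alone: the technician can take at most 2 across per trip to the rooftop, so moving all 7 needs at least 4 loaded trips out, with a return between consecutive ones — at least 7 crossings.
The plan below uses exactly 7 crossings, so it is optimal:
1. Technician goes to the rooftop with the elf and the paladin.
2. Technician goes back to the basement with the elf.
3. Technician goes to the rooftop with the archer and the mage.
4. Technician goes back to the basement alone.
5. Technician goes to the rooftop with the knight and the orc.
6. Technician goes back to the basement alone.
7. Technician goes to the rooftop with the dwarf and the elf.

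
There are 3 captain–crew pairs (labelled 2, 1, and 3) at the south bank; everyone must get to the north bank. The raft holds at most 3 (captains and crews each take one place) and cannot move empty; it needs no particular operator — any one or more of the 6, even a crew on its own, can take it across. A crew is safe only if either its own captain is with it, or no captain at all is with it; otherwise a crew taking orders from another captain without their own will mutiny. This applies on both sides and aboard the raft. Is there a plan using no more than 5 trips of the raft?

Yes

Yes — this plan uses 5 crossings (≤ 5):
1. captain 2 and crew 2 cross → the north bank.
2. captain 2 crosses ← the south bank.
3. captain 1, captain 2, and captain 3 cross → the north bank.
4. crew 2 crosses ← the south bank.
5. crew 1, crew 2, and crew 3 cross → the north bank.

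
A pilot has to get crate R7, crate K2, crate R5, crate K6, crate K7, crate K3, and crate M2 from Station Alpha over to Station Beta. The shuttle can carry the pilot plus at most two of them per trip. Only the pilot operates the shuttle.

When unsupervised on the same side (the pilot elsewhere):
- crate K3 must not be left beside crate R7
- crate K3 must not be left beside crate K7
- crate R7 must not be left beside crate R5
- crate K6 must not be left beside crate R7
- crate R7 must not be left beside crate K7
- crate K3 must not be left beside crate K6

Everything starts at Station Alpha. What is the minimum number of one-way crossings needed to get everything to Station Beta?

11

Counting alone: the pilot can take at most 2 across per trip to Station Beta, so moving all 7 needs at least 4 loaded trips out, with a return between consecutive ones — at least 7 crossings.
The safety rule pushes this higher. Following every safe sequence of crossings, the most of the 7 that can be at Station Beta as the shuttle arrives there on crossings 7, 9 is 5, 6 respectively — never all 7.
So no plan with fewer than 11 crossings exists, and this one achieves 11:
1. Pilot goes to Station Beta with crate K3 and crate R7.
2. Pilot goes back to Station Alpha with crate R7.
3. Pilot goes to Station Beta with crate K2 and crate R7.
4. Pilot goes back to Station Alpha with crate R7.
5. Pilot goes to Station Beta with crate R5 and crate R7.
6. Pilot goes back to Station Alpha with crate R7.
7. Pilot goes to Station Beta with crate M2 and crate R7.
8. Pilot goes back to Station Alpha with crate R7.
9. Pilot goes to Station Beta with crate K6 and crate K7.
10. Pilot goes back to Station Alpha with crate K3.
11. Pilot goes to Station Beta with crate K3 and crate R7.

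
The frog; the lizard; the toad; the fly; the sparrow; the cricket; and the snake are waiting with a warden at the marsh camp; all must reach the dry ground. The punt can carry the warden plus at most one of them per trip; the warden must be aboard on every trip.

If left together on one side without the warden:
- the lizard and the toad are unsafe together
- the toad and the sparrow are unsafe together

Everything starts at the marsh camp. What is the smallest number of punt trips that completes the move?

Counting alone: the warden can take at most 1 across per trip to the dry ground, so moving all 7 needs at least 7 loaded trips out, with a return between consecutive ones — at least 13 crossings.
The safety rule pushes this higher. Following every safe sequence of crossings, the most of the 7 that can be at the dry ground as the punt arrives there on crossing 13 is 6 — never all 7.
So no plan with fewer than 15 crossings exists, and this one achieves 15:
1. Warden goes to the dry ground with the toad.
2. Warden goes back to the marsh camp alone.
3. Warden goes to the dry ground with the frog.
4. Warden goes back to the marsh camp alone.
5. Warden goes to the dry ground with the lizard.
6. Warden goes back to the marsh camp with the toad.
7. Warden goes to the dry ground with the sparrow.
8. Warden goes back to the marsh camp alone.
9. Warden goes to the dry ground with the fly.
10. Warden goes back to the marsh camp alone.
11. Warden goes to the dry ground with the cricket.
12. Warden goes back to the marsh camp alone.
13. Warden goes to the dry ground with the snake.
14. Warden goes back to the marsh camp alone.
15. Warden goes to the dry ground with the toad.

15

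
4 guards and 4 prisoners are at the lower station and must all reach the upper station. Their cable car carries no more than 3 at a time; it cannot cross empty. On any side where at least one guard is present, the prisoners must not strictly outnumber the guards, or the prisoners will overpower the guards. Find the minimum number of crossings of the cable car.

9

Counting alone: each trip to the upper station takes at most 3 across and each return brings at least 1 back, so after t trips out (and t−1 returns) at most 3t − (t−1) of the 8 are across; that first reaches 8 at t = 4, so at least 7 crossings are needed.
The safety rule pushes this higher. Following every safe sequence of crossings, the most of the 8 that can be at the upper station as the cable car arrives there on crossing 7 is 7 — never all 8.
So no plan with fewer than 9 crossings exists, and this one achieves 9:
1. 2 prisoners → the upper station.  (the lower station: 4G 2P; the upper station: 0G 2P)
2. 1 prisoner ← the lower station.  (the lower station: 4G 3P; the upper station: 0G 1P)
3. 3 prisoners → the upper station.  (the lower station: 4G 0P; the upper station: 0G 4P)
4. 1 prisoner ← the lower station.  (the lower station: 4G 1P; the upper station: 0G 3P)
5. 3 guards → the upper station.  (the lower station: 1G 1P; the upper station: 3G 3P)
6. 1 guard and 1 prisoner ← the lower station.  (the lower station: 2G 2P; the upper station: 2G 2P)
7. 2 guards → the upper station.  (the lower station: 0G 2P; the upper station: 4G 2P)
8. 1 prisoner ← the lower station.  (the lower station: 0G 3P; the upper station: 4G 1P)
9. 3 prisoners → the upper station.  (the lower station: 0G 0P; the upper station: 4G 4P)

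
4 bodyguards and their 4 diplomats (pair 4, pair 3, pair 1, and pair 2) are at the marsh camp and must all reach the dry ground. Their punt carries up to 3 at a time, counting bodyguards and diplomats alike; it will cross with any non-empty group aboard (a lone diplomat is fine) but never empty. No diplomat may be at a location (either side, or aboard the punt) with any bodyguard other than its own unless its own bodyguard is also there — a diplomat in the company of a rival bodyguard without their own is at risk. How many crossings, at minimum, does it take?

Counting alone: each trip to the dry ground takes at most 3 across and each return brings at least 1 back, so after t trips out (and t−1 returns) at most 3t − (t−1) of the 8 are across; that first reaches 8 at t = 4, so at least 7 crossings are needed.
The safety rule pushes this higher. Following every safe sequence of crossings, the most of the 8 that can be at the dry ground as the punt arrives there on crossing 7 is 7 — never all 8.
So no plan with fewer than 9 crossings exists, and this one achieves 9:
1. bodyguard 4 and diplomat 4 cross → the dry ground.
2. bodyguard 4 crosses ← the marsh camp.
3. bodyguard 3, bodyguard 4, and diplomat 3 cross → the dry ground.
4. bodyguard 4 and diplomat 4 cross ← the marsh camp.
5. bodyguard 1, bodyguard 2, and bodyguard 4 cross → the dry ground.
6. diplomat 3 crosses ← the marsh camp.
7. diplomat 3 and diplomat 4 cross → the dry ground.
8. diplomat 4 crosses ← the marsh camp.
9. diplomat 1, diplomat 2, and diplomat 4 cross → the dry ground.

9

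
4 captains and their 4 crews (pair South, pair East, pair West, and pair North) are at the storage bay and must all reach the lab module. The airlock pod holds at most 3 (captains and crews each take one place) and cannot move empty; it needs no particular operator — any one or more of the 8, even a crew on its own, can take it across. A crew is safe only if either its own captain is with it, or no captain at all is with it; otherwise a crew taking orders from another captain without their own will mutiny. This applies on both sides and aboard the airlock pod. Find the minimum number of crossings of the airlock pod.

Counting alone: each trip to the lab module takes at most 3 across and each return brings at least 1 back, so after t trips out (and t−1 returns) at most 3t − (t−1) of the 8 are across; that first reaches 8 at t = 4, so at least 7 crossings are needed.
The safety rule pushes this higher. Following every safe sequence of crossings, the most of the 8 that can be at the lab module as the airlock pod arrives there on crossing 7 is 7 — never all 8.
So no plan with fewer than 9 crossings exists, and this one achieves 9:
1. captain South and crew South cross → the lab module.
2. captain South crosses ← the storage bay.
3. captain East, captain South, and crew East cross → the lab module.
4. captain South and crew South cross ← the storage bay.
5. captain North, captain South, and captain West cross → the lab module.
6. crew East crosses ← the storage bay.
7. crew East and crew South cross → the lab module.
8. crew South crosses ← the storage bay.
9. crew North, crew South, and crew West cross → the lab module.

9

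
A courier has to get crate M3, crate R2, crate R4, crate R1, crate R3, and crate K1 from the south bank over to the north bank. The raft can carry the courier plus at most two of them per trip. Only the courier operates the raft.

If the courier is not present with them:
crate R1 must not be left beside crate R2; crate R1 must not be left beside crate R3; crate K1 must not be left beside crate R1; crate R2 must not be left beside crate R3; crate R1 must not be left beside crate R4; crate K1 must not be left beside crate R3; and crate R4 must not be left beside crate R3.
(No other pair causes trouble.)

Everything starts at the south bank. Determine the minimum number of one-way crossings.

Following every safe sequence of crossings from the start, the most of the 6 that can be at the north bank as the raft arrives there on crossings 1, 3, 5 is 2, 3, 4 respectively; the best ever achieved is 4 of 6.
From crossing 7 on, no configuration arises that was not already reachable earlier: only 20 distinct safe configurations (who is on which side, and where the raft is) can ever be reached, none of them has everyone across, and every continuation just revisits them. So no valid plan exists.

impossible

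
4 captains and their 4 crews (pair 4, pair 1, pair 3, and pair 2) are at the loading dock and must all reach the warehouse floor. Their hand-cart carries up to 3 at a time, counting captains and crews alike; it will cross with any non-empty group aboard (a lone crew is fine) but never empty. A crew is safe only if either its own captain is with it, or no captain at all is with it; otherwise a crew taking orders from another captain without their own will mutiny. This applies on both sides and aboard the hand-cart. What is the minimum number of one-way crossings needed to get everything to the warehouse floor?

Counting alone: each trip to the warehouse floor takes at most 3 across and each return brings at least 1 back, so after t trips out (and t−1 returns) at most 3t − (t−1) of the 8 are across; that first reaches 8 at t = 4, so at least 7 crossings are needed.
The safety rule pushes this higher. Following every safe sequence of crossings, the most of the 8 that can be at the warehouse floor as the hand-cart arrives there on crossing 7 is 7 — never all 8.
So no plan with fewer than 9 crossings exists, and this one achieves 9:
1. captain 4 and crew 4 cross → the warehouse floor.
2. captain 4 crosses ← the loading dock.
3. captain 1, captain 4, and crew 1 cross → the warehouse floor.
4. captain 4 and crew 4 cross ← the loading dock.
5. captain 2, captain 3, and captain 4 cross → the warehouse floor.
6. crew 1 crosses ← the loading dock.
7. crew 1 and crew 4 cross → the warehouse floor.
8. crew 4 crosses ← the loading dock.
9. crew 2, crew 3, and crew 4 cross → the warehouse floor.

9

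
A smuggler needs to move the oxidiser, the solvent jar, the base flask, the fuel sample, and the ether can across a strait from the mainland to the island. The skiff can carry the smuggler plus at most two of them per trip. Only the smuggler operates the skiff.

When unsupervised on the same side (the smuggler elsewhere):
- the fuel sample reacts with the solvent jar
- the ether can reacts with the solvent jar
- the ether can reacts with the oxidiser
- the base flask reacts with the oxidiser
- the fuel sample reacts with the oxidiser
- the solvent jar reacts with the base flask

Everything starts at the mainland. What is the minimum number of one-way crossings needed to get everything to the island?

7

Counting alone: the smuggler can take at most 2 across per trip to the island, so moving all 5 needs at least 3 loaded trips out, with a return between consecutive ones — at least 5 crossings.
The safety rule pushes this higher. Following every safe sequence of crossings, the most of the 5 that can be at the island as the skiff arrives there on crossing 5 is 4 — never all 5.
So no plan with fewer than 7 crossings exists, and this one achieves 7:
1. Smuggler goes to the island with the oxidiser and the solvent jar.  [the mainland: the base flask, the ether can, the fuel sample | the island: the oxidiser, the solvent jar]
2. Smuggler goes back to the mainland alone.  [the mainland: the base flask, the ether can, the fuel sample | the island: the oxidiser, the solvent jar]
3. Smuggler goes to the island with the base flask.  [the mainland: the ether can, the fuel sample | the island: the base flask, the oxidiser, the solvent jar]
4. Smuggler goes back to the mainland with the oxidiser and the solvent jar.  [the mainland: the ether can, the fuel sample, the oxidiser, the solvent jar | the island: the base flask]
5. Smuggler goes to the island with the ether can and the fuel sample.  [the mainland: the oxidiser, the solvent jar | the island: the base flask, the ether can, the fuel sample]
6. Smuggler goes back to the mainland alone.  [the mainland: the oxidiser, the solvent jar | the island: the base flask, the ether can, the fuel sample]
7. Smuggler goes to the island with the oxidiser and the solvent jar.  [the mainland: — | the island: the base flask, the ether can, the fuel sample, the oxidiser, the solvent jar]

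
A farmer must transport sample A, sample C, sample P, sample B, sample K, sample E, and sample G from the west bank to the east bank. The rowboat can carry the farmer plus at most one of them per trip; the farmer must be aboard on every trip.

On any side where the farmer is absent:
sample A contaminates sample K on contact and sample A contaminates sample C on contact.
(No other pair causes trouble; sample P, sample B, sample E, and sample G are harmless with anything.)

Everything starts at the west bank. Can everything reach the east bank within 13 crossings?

No

Counting alone: the farmer can take at most 1 across per trip to the east bank, so moving all 7 needs at least 7 loaded trips out, with a return between consecutive ones — at least 13 crossings.
The safety rule pushes this higher. Following every safe sequence of crossings, the most of the 7 that can be at the east bank as the rowboat arrives there on crossing 13 is 6 — never all 7.
So the move cannot be finished within 13 crossings. (The shortest complete plan takes 15:)
1. Farmer goes to the east bank with sample A.
2. Farmer goes back to the west bank alone.
3. Farmer goes to the east bank with sample C.
4. Farmer goes back to the west bank with sample A.
5. Farmer goes to the east bank with sample K.
6. Farmer goes back to the west bank alone.
7. Farmer goes to the east bank with sample P.
8. Farmer goes back to the west bank alone.
9. Farmer goes to the east bank with sample B.
10. Farmer goes back to the west bank alone.
11. Farmer goes to the east bank with sample E.
12. Farmer goes back to the west bank alone.
13. Farmer goes to the east bank with sample G.
14. Farmer goes back to the west bank alone.
15. Farmer goes to the east bank with sample A.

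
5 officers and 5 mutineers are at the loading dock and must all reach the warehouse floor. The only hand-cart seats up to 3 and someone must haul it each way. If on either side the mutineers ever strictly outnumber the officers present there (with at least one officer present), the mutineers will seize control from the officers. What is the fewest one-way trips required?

Counting alone: each trip to the warehouse floor takes at most 3 across and each return brings at least 1 back, so after t trips out (and t−1 returns) at most 3t − (t−1) of the 10 are across; that first reaches 10 at t = 5, so at least 9 crossings are needed.
The safety rule pushes this higher. Following every safe sequence of crossings, the most of the 10 that can be at the warehouse floor as the hand-cart arrives there on crossing 9 is 9 — never all 10.
So no plan with fewer than 11 crossings exists, and this one achieves 11:
1. 2 mutineers → the warehouse floor.  (the loading dock: 5O 3M; the warehouse floor: 0O 2M)
2. 1 mutineer ← the loading dock.  (the loading dock: 5O 4M; the warehouse floor: 0O 1M)
3. 3 mutineers → the warehouse floor.  (the loading dock: 5O 1M; the warehouse floor: 0O 4M)
4. 1 mutineer ← the loading dock.  (the loading dock: 5O 2M; the warehouse floor: 0O 3M)
5. 3 officers → the warehouse floor.  (the loading dock: 2O 2M; the warehouse floor: 3O 3M)
6. 1 officer and 1 mutineer ← the loading dock.  (the loading dock: 3O 3M; the warehouse floor: 2O 2M)
7. 3 officers → the warehouse floor.  (the loading dock: 0O 3M; the warehouse floor: 5O 2M)
8. 1 mutineer ← the loading dock.  (the loading dock: 0O 4M; the warehouse floor: 5O 1M)
9. 2 mutineers → the warehouse floor.  (the loading dock: 0O 2M; the warehouse floor: 5O 3M)
10. 1 mutineer ← the loading dock.  (the loading dock: 0O 3M; the warehouse floor: 5O 2M)
11. 3 mutineers → the warehouse floor.  (the loading dock: 0O 0M; the warehouse floor: 5O 5M)

11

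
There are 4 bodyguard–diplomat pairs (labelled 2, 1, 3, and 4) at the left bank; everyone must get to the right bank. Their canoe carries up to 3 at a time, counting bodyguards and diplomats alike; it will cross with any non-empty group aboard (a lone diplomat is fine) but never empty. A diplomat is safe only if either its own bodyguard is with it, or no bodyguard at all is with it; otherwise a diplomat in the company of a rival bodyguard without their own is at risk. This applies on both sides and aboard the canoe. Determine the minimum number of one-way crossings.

Counting alone: each trip to the right bank takes at most 3 across and each return brings at least 1 back, so after t trips out (and t−1 returns) at most 3t − (t−1) of the 8 are across; that first reaches 8 at t = 4, so at least 7 crossings are needed.
The safety rule pushes this higher. Following every safe sequence of crossings, the most of the 8 that can be at the right bank as the canoe arrives there on crossing 7 is 7 — never all 8.
So no plan with fewer than 9 crossings exists, and this one achieves 9:
1. bodyguard 2 and diplomat 2 cross → the right bank.
2. bodyguard 2 crosses ← the left bank.
3. bodyguard 1, bodyguard 2, and diplomat 1 cross → the right bank.
4. bodyguard 2 and diplomat 2 cross ← the left bank.
5. bodyguard 2, bodyguard 3, and bodyguard 4 cross → the right bank.
6. diplomat 1 crosses ← the left bank.
7. diplomat 1 and diplomat 2 cross → the right bank.
8. diplomat 2 crosses ← the left bank.
9. diplomat 2, diplomat 3, and diplomat 4 cross → the right bank.

9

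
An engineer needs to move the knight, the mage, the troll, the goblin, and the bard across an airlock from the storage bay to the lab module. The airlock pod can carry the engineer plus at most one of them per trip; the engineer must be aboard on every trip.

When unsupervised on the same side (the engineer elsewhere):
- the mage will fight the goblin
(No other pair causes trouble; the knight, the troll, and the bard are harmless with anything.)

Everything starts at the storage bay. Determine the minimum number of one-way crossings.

Counting alone: the engineer can take at most 1 across per trip to the lab module, so moving all 5 needs at least 5 loaded trips out, with a return between consecutive ones — at least 9 crossings.
The plan below uses exactly 9 crossings, so it is optimal:
1. Engineer goes to the lab module with the mage.
2. Engineer goes back to the storage bay alone.
3. Engineer goes to the lab module with the knight.
4. Engineer goes back to the storage bay alone.
5. Engineer goes to the lab module with the troll.
6. Engineer goes back to the storage bay alone.
7. Engineer goes to the lab module with the bard.
8. Engineer goes back to the storage bay alone.
9. Engineer goes to the lab module with the goblin.

9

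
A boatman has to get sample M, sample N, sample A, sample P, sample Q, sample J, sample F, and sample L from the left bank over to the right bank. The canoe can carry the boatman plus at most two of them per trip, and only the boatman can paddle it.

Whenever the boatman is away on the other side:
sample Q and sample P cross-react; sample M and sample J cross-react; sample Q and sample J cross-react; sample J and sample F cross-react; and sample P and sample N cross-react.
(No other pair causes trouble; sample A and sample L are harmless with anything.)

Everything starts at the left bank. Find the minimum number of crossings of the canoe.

9

Counting alone: the boatman can take at most 2 across per trip to the right bank, so moving all 8 needs at least 4 loaded trips out, with a return between consecutive ones — at least 7 crossings.
The safety rule pushes this higher. Following every safe sequence of crossings, the most of the 8 that can be at the right bank as the canoe arrives there on crossing 7 is 7 — never all 8.
So no plan with fewer than 9 crossings exists, and this one achieves 9:
1. Boatman goes to the right bank with sample J and sample P.  [the left bank: sample A, sample F, sample L, sample M, sample N, sample Q | the right bank: sample J, sample P]
2. Boatman goes back to the left bank alone.  [the left bank: sample A, sample F, sample L, sample M, sample N, sample Q | the right bank: sample J, sample P]
3. Boatman goes to the right bank with sample M and sample N.  [the left bank: sample A, sample F, sample L, sample Q | the right bank: sample J, sample M, sample N, sample P]
4. Boatman goes back to the left bank with sample J and sample P.  [the left bank: sample A, sample F, sample J, sample L, sample P, sample Q | the right bank: sample M, sample N]
5. Boatman goes to the right bank with sample F and sample Q.  [the left bank: sample A, sample J, sample L, sample P | the right bank: sample F, sample M, sample N, sample Q]
6. Boatman goes back to the left bank alone.  [the left bank: sample A, sample J, sample L, sample P | the right bank: sample F, sample M, sample N, sample Q]
7. Boatman goes to the right bank with sample A and sample L.  [the left bank: sample J, sample P | the right bank: sample A, sample F, sample L, sample M, sample N, sample Q]
8. Boatman goes back to the left bank alone.  [the left bank: sample J, sample P | the right bank: sample A, sample F, sample L, sample M, sample N, sample Q]
9. Boatman goes to the right bank with sample J and sample P.  [the left bank: — | the right bank: sample A, sample F, sample J, sample L, sample M, sample N, sample P, sample Q]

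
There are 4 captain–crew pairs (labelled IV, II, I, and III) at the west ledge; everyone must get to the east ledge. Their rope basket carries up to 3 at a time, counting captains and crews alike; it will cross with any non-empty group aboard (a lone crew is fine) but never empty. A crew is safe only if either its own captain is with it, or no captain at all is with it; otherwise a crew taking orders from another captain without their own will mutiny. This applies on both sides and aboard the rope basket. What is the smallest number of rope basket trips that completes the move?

Counting alone: each trip to the east ledge takes at most 3 across and each return brings at least 1 back, so after t trips out (and t−1 returns) at most 3t − (t−1) of the 8 are across; that first reaches 8 at t = 4, so at least 7 crossings are needed.
The safety rule pushes this higher. Following every safe sequence of crossings, the most of the 8 that can be at the east ledge as the rope basket arrives there on crossing 7 is 7 — never all 8.
So no plan with fewer than 9 crossings exists, and this one achieves 9:
1. captain IV and crew IV cross → the east ledge.
2. captain IV crosses ← the west ledge.
3. captain II, captain IV, and crew II cross → the east ledge.
4. captain IV and crew IV cross ← the west ledge.
5. captain I, captain III, and captain IV cross → the east ledge.
6. crew II crosses ← the west ledge.
7. crew II and crew IV cross → the east ledge.
8. crew IV crosses ← the west ledge.
9. crew I, crew III, and crew IV cross → the east ledge.

9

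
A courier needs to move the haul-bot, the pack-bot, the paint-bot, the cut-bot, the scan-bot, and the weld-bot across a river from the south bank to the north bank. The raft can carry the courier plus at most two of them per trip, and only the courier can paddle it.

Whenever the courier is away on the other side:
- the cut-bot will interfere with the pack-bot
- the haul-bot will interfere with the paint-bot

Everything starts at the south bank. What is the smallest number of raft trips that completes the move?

5

Counting alone: the courier can take at most 2 across per trip to the north bank, so moving all 6 needs at least 3 loaded trips out, with a return between consecutive ones — at least 5 crossings.
The plan below uses exactly 5 crossings, so it is optimal:
1. Courier goes to the north bank with the haul-bot and the pack-bot.  [the south bank: the cut-bot, the paint-bot, the scan-bot, the weld-bot | the north bank: the haul-bot, the pack-bot]
2. Courier goes back to the south bank alone.  [the south bank: the cut-bot, the paint-bot, the scan-bot, the weld-bot | the north bank: the haul-bot, the pack-bot]
3. Courier goes to the north bank with the scan-bot and the weld-bot.  [the south bank: the cut-bot, the paint-bot | the north bank: the haul-bot, the pack-bot, the scan-bot, the weld-bot]
4. Courier goes back to the south bank alone.  [the south bank: the cut-bot, the paint-bot | the north bank: the haul-bot, the pack-bot, the scan-bot, the weld-bot]
5. Courier goes to the north bank with the cut-bot and the paint-bot.  [the south bank: — | the north bank: the cut-bot, the haul-bot, the pack-bot, the paint-bot, the scan-bot, the weld-bot]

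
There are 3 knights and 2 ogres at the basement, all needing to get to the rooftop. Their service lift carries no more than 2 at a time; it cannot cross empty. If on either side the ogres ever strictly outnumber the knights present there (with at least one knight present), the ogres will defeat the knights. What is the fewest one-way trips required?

Counting alone: each trip to the rooftop takes at most 2 across and each return brings at least 1 back, so after t trips out (and t−1 returns) at most 2t − (t−1) of the 5 are across; that first reaches 5 at t = 4, so at least 7 crossings are needed.
The plan below uses exactly 7 crossings, so it is optimal:
1. 2 ogres → the rooftop.  (the basement: 3K 0O; the rooftop: 0K 2O)
2. 1 ogre ← the basement.  (the basement: 3K 1O; the rooftop: 0K 1O)
3. 2 knights → the rooftop.  (the basement: 1K 1O; the rooftop: 2K 1O)
4. 1 knight ← the basement.  (the basement: 2K 1O; the rooftop: 1K 1O)
5. 1 knight and 1 ogre → the rooftop.  (the basement: 1K 0O; the rooftop: 2K 2O)
6. 1 ogre ← the basement.  (the basement: 1K 1O; the rooftop: 2K 1O)
7. 1 knight and 1 ogre → the rooftop.  (the basement: 0K 0O; the rooftop: 3K 2O)

7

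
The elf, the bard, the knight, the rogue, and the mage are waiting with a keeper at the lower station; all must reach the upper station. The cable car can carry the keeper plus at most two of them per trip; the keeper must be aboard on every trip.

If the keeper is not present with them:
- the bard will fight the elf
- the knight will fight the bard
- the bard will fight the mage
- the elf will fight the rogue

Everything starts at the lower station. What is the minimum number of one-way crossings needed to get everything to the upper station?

Counting alone: the keeper can take at most 2 across per trip to the upper station, so moving all 5 needs at least 3 loaded trips out, with a return between consecutive ones — at least 5 crossings.
The plan below uses exactly 5 crossings, so it is optimal:
1. Keeper goes to the upper station with the bard and the elf.  [the lower station: the knight, the mage, the rogue | the upper station: the bard, the elf]
2. Keeper goes back to the lower station with the bard.  [the lower station: the bard, the knight, the mage, the rogue | the upper station: the elf]
3. Keeper goes to the upper station with the knight and the mage.  [the lower station: the bard, the rogue | the upper station: the elf, the knight, the mage]
4. Keeper goes back to the lower station alone.  [the lower station: the bard, the rogue | the upper station: the elf, the knight, the mage]
5. Keeper goes to the upper station with the bard and the rogue.  [the lower station: — | the upper station: the bard, the elf, the knight, the mage, the rogue]

5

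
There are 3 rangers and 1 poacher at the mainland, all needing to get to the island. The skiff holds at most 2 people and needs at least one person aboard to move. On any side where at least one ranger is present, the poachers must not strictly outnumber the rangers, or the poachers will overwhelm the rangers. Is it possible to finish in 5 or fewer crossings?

Yes — this plan uses 5 crossings (≤ 5):
1. 1 ranger and 1 poacher → the island.  (the mainland: 2R 0P; the island: 1R 1P)
2. 1 poacher ← the mainland.  (the mainland: 2R 1P; the island: 1R 0P)
3. 1 ranger and 1 poacher → the island.  (the mainland: 1R 0P; the island: 2R 1P)
4. 1 poacher ← the mainland.  (the mainland: 1R 1P; the island: 2R 0P)
5. 1 ranger and 1 poacher → the island.  (the mainland: 0R 0P; the island: 3R 1P)

Yes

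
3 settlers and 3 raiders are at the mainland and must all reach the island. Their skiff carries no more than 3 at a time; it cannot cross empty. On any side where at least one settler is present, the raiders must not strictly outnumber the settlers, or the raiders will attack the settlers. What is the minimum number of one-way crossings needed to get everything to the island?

Counting alone: each trip to the island takes at most 3 across and each return brings at least 1 back, so after t trips out (and t−1 returns) at most 3t − (t−1) of the 6 are across; that first reaches 6 at t = 3, so at least 5 crossings are needed.
The plan below uses exactly 5 crossings, so it is optimal:
1. 2 raiders → the island.  (the mainland: 3S 1R; the island: 0S 2R)
2. 1 raider ← the mainland.  (the mainland: 3S 2R; the island: 0S 1R)
3. 3 settlers → the island.  (the mainland: 0S 2R; the island: 3S 1R)
4. 1 raider ← the mainland.  (the mainland: 0S 3R; the island: 3S 0R)
5. 3 raiders → the island.  (the mainland: 0S 0R; the island: 3S 3R)

5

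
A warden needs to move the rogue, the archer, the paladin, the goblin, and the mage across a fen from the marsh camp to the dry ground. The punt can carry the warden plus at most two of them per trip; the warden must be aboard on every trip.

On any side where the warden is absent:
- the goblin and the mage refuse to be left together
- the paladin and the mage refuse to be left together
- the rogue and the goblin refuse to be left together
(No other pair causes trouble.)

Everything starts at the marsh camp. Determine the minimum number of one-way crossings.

5

Counting alone: the warden can take at most 2 across per trip to the dry ground, so moving all 5 needs at least 3 loaded trips out, with a return between consecutive ones — at least 5 crossings.
The plan below uses exactly 5 crossings, so it is optimal:
1. Warden goes to the dry ground with the mage and the rogue.  [the marsh camp: the archer, the goblin, the paladin | the dry ground: the mage, the rogue]
2. Warden goes back to the marsh camp alone.  [the marsh camp: the archer, the goblin, the paladin | the dry ground: the mage, the rogue]
3. Warden goes to the dry ground with the archer.  [the marsh camp: the goblin, the paladin | the dry ground: the archer, the mage, the rogue]
4. Warden goes back to the marsh camp alone.  [the marsh camp: the goblin, the paladin | the dry ground: the archer, the mage, the rogue]
5. Warden goes to the dry ground with the goblin and the paladin.  [the marsh camp: — | the dry ground: the archer, the goblin, the mage, the paladin, the rogue]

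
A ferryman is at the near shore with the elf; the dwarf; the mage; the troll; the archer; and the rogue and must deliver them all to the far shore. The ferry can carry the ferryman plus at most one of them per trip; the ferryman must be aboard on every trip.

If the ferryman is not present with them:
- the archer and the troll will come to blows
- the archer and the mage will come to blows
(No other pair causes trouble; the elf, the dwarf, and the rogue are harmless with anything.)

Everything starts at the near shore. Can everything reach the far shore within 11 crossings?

Counting alone: the ferryman can take at most 1 across per trip to the far shore, so moving all 6 needs at least 6 loaded trips out, with a return between consecutive ones — at least 11 crossings.
The safety rule pushes this higher. Following every safe sequence of crossings, the most of the 6 that can be at the far shore as the ferry arrives there on crossing 11 is 5 — never all 6.
So the move cannot be finished within 11 crossings. (The shortest complete plan takes 13:)
1. Ferryman goes to the far shore with the archer.  [the near shore: the dwarf, the elf, the mage, the rogue, the troll | the far shore: the archer]
2. Ferryman goes back to the near shore alone.  [the near shore: the dwarf, the elf, the mage, the rogue, the troll | the far shore: the archer]
3. Ferryman goes to the far shore with the elf.  [the near shore: the dwarf, the mage, the rogue, the troll | the far shore: the archer, the elf]
4. Ferryman goes back to the near shore alone.  [the near shore: the dwarf, the mage, the rogue, the troll | the far shore: the archer, the elf]
5. Ferryman goes to the far shore with the dwarf.  [the near shore: the mage, the rogue, the troll | the far shore: the archer, the dwarf, the elf]
6. Ferryman goes back to the near shore alone.  [the near shore: the mage, the rogue, the troll | the far shore: the archer, the dwarf, the elf]
7. Ferryman goes to the far shore with the mage.  [the near shore: the rogue, the troll | the far shore: the archer, the dwarf, the elf, the mage]
8. Ferryman goes back to the near shore with the archer.  [the near shore: the archer, the rogue, the troll | the far shore: the dwarf, the elf, the mage]
9. Ferryman goes to the far shore with the troll.  [the near shore: the archer, the rogue | the far shore: the dwarf, the elf, the mage, the troll]
10. Ferryman goes back to the near shore alone.  [the near shore: the archer, the rogue | the far shore: the dwarf, the elf, the mage, the troll]
11. Ferryman goes to the far shore with the rogue.  [the near shore: the archer | the far shore: the dwarf, the elf, the mage, the rogue, the troll]
12. Ferryman goes back to the near shore alone.  [the near shore: the archer | the far shore: the dwarf, the elf, the mage, the rogue, the troll]
13. Ferryman goes to the far shore with the archer.  [the near shore: — | the far shore: the archer, the dwarf, the elf, the mage, the rogue, the troll]

No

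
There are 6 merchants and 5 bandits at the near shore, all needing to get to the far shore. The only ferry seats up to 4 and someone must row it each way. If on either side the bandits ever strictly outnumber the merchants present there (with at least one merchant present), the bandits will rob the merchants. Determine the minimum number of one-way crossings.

Counting alone: each trip to the far shore takes at most 4 across and each return brings at least 1 back, so after t trips out (and t−1 returns) at most 4t − (t−1) of the 11 are across; that first reaches 11 at t = 4, so at least 7 crossings are needed.
The plan below uses exactly 7 crossings, so it is optimal:
1. 2 bandits → the far shore.  (the near shore: 6M 3B; the far shore: 0M 2B)
2. 1 bandit ← the near shore.  (the near shore: 6M 4B; the far shore: 0M 1B)
3. 4 bandits → the far shore.  (the near shore: 6M 0B; the far shore: 0M 5B)
4. 1 bandit ← the near shore.  (the near shore: 6M 1B; the far shore: 0M 4B)
5. 4 merchants → the far shore.  (the near shore: 2M 1B; the far shore: 4M 4B)
6. 1 bandit ← the near shore.  (the near shore: 2M 2B; the far shore: 4M 3B)
7. 2 merchants and 2 bandits → the far shore.  (the near shore: 0M 0B; the far shore: 6M 5B)

7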